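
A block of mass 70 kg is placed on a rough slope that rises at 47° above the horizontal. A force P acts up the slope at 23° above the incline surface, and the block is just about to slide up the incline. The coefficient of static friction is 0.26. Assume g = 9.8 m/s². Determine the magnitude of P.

On the verge of sliding up the incline, friction equals μN and acts down the slope.
Perpendicular: N + P sin 23° = W cos 47° = 467.9 N.
Along incline: P cos 23° = W sin 47° + μN  with W sin 47° = 501.7 N.
Solving the pair for P and N: P = 609.9 N, N = 229.6 N (and f = μN = 59.68 N).

P ≈ 610 N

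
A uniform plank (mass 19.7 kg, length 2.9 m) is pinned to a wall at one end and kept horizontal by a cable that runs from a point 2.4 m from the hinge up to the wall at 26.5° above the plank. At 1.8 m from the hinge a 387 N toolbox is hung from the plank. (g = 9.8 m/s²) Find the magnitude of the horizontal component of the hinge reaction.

Take torques about the hinge: T sin 26.5° · 2.4 = 19.7×9.8×1.45 + 387×1.8 = 976.54 N·m.
So T = 976.54 / (0.4462 × 2.4) = 911.91 N.
ΣF_x = 0: H_x = T cos 26.5° = 816.1 N.

H_x ≈ 816 N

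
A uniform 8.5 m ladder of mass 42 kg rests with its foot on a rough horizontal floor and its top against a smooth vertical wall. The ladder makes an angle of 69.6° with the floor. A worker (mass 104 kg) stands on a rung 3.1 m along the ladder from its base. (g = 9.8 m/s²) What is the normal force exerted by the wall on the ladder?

Torques about the foot: N_wall · 8.5 sin 69.6° = 42×9.8×4.25 cos 69.6° + 104×9.8×3.1 cos 69.6° → N_wall = 214.77 N.

N_wall ≈ 215 N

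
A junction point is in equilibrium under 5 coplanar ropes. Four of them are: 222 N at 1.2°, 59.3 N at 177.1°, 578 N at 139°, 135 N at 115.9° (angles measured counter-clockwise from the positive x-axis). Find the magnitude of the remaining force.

F ≈ 607 N

Sum the known components: ΣF_x = -332.5 N, ΣF_y = 508.3 N.
For equilibrium the remaining force must supply (−ΣF_x, −ΣF_y) = (332.5, -508.3) N.
Magnitude = √((332.5)² + (-508.3)²) = 607.4 N; direction = atan2(-508.3, 332.5) = 303.2°.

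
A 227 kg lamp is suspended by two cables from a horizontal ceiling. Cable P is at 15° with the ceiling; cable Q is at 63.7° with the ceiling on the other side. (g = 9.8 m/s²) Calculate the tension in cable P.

T_P ≈ 1010 N

Weight W = 227 × 9.8 = 2225 N acts straight down.
Horizontal: T_P cos 15° = T_Q cos 63.7°  →  T_Q = 2.18 T_P.
Vertical: T_P sin 15° + T_Q sin 63.7° = 2225.
Substituting the horizontal relation into the vertical equation gives 2.213 T_P = 2225, so T_P = 1005 N.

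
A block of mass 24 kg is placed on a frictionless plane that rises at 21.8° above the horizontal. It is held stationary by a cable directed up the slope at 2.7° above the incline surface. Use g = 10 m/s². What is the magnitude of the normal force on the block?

Take axes along and perpendicular to the incline. Weight components: W sin 21.8° = 89.13 N down-slope, W cos 21.8° = 222.8 N into the surface.
Along incline: T cos 2.7° = W sin 21.8° → T = 89.23 N.
Perpendicular: N = W cos 21.8° − T sin 2.7° = 218.6 N.

N ≈ 219 N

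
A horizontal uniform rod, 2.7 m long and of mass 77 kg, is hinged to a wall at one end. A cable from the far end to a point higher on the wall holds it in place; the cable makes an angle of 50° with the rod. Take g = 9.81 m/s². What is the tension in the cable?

T ≈ 493 N

Take torques about the hinge: T sin 50° · 2.7 = 77×9.81×1.35 = 1019.7 N·m.
So T = 1019.7 / (0.7660 × 2.7) = 493.03 N.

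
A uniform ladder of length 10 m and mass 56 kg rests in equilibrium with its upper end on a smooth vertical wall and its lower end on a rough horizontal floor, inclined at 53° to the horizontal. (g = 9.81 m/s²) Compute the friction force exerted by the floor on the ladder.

f ≈ 207 N

Torques about the foot: N_wall · 10 sin 53° = 56×9.81×5 cos 53° → N_wall = 206.99 N.
ΣF_x = 0: f_floor = N_wall = 206.99 N.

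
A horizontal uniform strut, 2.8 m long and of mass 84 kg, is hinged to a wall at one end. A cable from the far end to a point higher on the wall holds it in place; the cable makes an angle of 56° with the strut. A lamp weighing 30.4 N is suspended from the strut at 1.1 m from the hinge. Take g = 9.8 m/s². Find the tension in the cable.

Take torques about the hinge: T sin 56° · 2.8 = 84×9.8×1.4 + 30.4×1.1 = 1185.9 N·m.
So T = 1185.9 / (0.8290 × 2.8) = 510.88 N.

T ≈ 511 N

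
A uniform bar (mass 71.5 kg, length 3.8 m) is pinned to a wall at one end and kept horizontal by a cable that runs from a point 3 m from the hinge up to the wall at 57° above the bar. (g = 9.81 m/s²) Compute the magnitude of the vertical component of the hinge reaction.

Take torques about the hinge: T sin 57° · 3 = 71.5×9.81×1.9 = 1332.7 N·m.
So T = 1332.7 / (0.8387 × 3) = 529.68 N.
ΣF_y = 0: H_y = (71.5×9.81) − T sin 57° = 701.42 − 444.23 = 257.19 N.

|H_y| ≈ 257 N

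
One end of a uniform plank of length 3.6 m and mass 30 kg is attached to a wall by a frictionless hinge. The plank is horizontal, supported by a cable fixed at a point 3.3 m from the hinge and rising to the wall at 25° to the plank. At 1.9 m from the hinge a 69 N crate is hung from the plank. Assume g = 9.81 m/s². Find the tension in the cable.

T ≈ 474 N

Take torques about the hinge: T sin 25° · 3.3 = 30×9.81×1.8 + 69×1.9 = 660.84 N·m.
So T = 660.84 / (0.4226 × 3.3) = 473.84 N.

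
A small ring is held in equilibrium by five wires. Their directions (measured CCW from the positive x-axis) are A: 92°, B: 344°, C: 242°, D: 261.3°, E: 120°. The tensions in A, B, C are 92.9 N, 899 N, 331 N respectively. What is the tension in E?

T_E ≈ 1220 N

Resolve: ΣF_x = 92.9 cos 92° + 899 cos 344° + 331 cos 242° + T_D cos 261.3° + T_E cos 120° = 0.
        ΣF_y = 92.9 sin 92° + 899 sin 344° + 331 sin 242° + T_D sin 261.3° + T_E sin 120° = 0.
The known terms sum to (705.5, -447.2) N, so -0.1513 T_D − 0.5000 T_E = -705.5 and -0.9885 T_D + 0.8660 T_E = 447.2.
Solving simultaneously: T_D = 619.6 N, T_E = 1224 N.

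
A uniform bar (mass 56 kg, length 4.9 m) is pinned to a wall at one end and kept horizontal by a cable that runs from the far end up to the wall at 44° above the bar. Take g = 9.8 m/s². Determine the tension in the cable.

Take torques about the hinge: T sin 44° · 4.9 = 56×9.8×2.45 = 1344.6 N·m.
So T = 1344.6 / (0.6947 × 4.9) = 395.01 N.

T ≈ 395 N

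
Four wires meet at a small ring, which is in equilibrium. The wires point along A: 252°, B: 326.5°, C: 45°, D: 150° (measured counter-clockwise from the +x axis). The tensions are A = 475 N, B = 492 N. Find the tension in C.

T_C ≈ 512 N

Resolve: ΣF_x = 475 cos 252° + 492 cos 326.5° + T_C cos 45° + T_D cos 150° = 0.
        ΣF_y = 475 sin 252° + 492 sin 326.5° + T_C sin 45° + T_D sin 150° = 0.
The known terms sum to (263.5, -723.3) N, so 0.7071 T_C − 0.8660 T_D = -263.5 and 0.7071 T_C + 0.5000 T_D = 723.3.
Solving simultaneously: T_C = 512.1 N, T_D = 722.4 N.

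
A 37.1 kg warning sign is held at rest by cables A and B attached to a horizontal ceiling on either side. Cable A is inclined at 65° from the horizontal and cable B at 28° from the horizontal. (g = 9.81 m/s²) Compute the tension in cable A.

Weight W = 37.1 × 9.81 = 364 N acts straight down.
Horizontal: T_A cos 65° = T_B cos 28°  →  T_B = 0.4786 T_A.
Vertical: T_A sin 65° + T_B sin 28° = 364.
Substituting the horizontal relation into the vertical equation gives 1.131 T_A = 364, so T_A = 321.8 N.

T_A ≈ 322 N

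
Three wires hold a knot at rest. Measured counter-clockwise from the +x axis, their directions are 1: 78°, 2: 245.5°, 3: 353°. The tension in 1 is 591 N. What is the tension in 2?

T_2 ≈ 617 N

Resolve: ΣF_x = 591 cos 78° + T_2 cos 245.5° + T_3 cos 353° = 0.
        ΣF_y = 591 sin 78° + T_2 sin 245.5° + T_3 sin 353° = 0.
The known terms sum to (122.9, 578.1) N, so -0.4147 T_2 + 0.9925 T_3 = -122.9 and -0.9100 T_2 − 0.1219 T_3 = -578.1.
Solving simultaneously: T_2 = 617.3 N, T_3 = 134.1 N.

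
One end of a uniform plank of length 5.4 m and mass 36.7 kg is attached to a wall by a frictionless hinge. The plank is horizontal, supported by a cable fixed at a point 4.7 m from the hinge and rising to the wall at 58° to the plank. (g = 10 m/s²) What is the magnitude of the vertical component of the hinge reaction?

Take torques about the hinge: T sin 58° · 4.7 = 36.7×10×2.7 = 990.9 N·m.
So T = 990.9 / (0.8480 × 4.7) = 248.61 N.
ΣF_y = 0: H_y = (36.7×10) − T sin 58° = 367 − 210.83 = 156.17 N.

|H_y| ≈ 156 N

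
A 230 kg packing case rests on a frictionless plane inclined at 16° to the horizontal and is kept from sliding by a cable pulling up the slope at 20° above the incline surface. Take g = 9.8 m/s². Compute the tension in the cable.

T ≈ 661 N

Take axes along and perpendicular to the incline. Weight components: W sin 16° = 621.3 N down-slope, W cos 16° = 2167 N into the surface.
Along incline: T cos 20° = W sin 16° → T = 661.2 N.
Perpendicular: N = W cos 16° − T sin 20° = 1941 N.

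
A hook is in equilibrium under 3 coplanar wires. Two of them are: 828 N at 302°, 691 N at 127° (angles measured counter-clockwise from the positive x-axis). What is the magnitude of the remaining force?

Sum the known components: ΣF_x = 22.92 N, ΣF_y = -150.3 N.
For equilibrium the remaining force must supply (−ΣF_x, −ΣF_y) = (-22.92, 150.3) N.
Magnitude = √((-22.92)² + (150.3)²) = 152.1 N; direction = atan2(150.3, -22.92) = 98.7°.

F ≈ 152 N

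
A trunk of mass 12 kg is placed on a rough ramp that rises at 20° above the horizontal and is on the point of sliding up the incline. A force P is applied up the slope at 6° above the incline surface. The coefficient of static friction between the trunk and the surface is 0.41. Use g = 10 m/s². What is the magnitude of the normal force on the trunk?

On the verge of sliding up the incline, friction equals μN and acts down the slope.
Perpendicular: N + P sin 6° = W cos 20° = 112.8 N.
Along incline: P cos 6° = W sin 20° + μN  with W sin 20° = 41.04 N.
Solving the pair for P and N: P = 84.13 N, N = 104 N (and f = μN = 42.63 N).

N ≈ 104 N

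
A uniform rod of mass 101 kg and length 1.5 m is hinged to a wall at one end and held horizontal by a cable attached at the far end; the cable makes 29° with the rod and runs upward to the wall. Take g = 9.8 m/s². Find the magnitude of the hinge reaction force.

Take torques about the hinge: T sin 29° · 1.5 = 101×9.8×0.75 = 742.35 N·m.
So T = 742.35 / (0.4848 × 1.5) = 1020.8 N.
ΣF_x = 0: H_x = T cos 29° = 892.82 N.
ΣF_y = 0: H_y = (101×9.8) − T sin 29° = 989.8 − 494.9 = 494.9 N.
|H| = √(H_x² + H_y²) = √((892.82)² + (494.9)²) = 1020.8 N.

|H| ≈ 1020 N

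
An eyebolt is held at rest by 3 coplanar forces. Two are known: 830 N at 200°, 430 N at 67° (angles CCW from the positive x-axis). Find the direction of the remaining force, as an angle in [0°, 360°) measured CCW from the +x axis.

Sum the known components: ΣF_x = -611.9 N, ΣF_y = 111.9 N.
For equilibrium the remaining force must supply (−ΣF_x, −ΣF_y) = (611.9, -111.9) N.
Magnitude = √((611.9)² + (-111.9)²) = 622.1 N; direction = atan2(-111.9, 611.9) = 349.6°.

θ ≈ 350°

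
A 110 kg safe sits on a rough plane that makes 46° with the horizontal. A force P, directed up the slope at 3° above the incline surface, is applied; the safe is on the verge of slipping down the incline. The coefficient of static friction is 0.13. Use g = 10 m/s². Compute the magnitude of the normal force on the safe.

N ≈ 728 N

On the verge of sliding down the incline, friction equals μN and acts up the slope.
Perpendicular: N + P sin 3° = W cos 46° = 764.1 N.
Along incline: P cos 3° + μN = W sin 46° with W sin 46° = 791.3 N.
Solving the pair for P and N: P = 697.6 N, N = 727.6 N (and f = μN = 94.59 N).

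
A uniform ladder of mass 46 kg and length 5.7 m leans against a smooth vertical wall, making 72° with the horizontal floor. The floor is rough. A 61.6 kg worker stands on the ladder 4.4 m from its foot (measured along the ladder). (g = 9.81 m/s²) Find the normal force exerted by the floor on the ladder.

ΣF_y = 0: N_floor = 46×9.81 + 61.6×9.81 = 1055.6 N.

N_floor ≈ 1060 N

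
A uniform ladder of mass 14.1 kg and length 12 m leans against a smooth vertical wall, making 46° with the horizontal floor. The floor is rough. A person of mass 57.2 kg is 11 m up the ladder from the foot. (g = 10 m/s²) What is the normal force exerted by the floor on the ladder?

ΣF_y = 0: N_floor = 14.1×10 + 57.2×10 = 713 N.

N_floor ≈ 713 N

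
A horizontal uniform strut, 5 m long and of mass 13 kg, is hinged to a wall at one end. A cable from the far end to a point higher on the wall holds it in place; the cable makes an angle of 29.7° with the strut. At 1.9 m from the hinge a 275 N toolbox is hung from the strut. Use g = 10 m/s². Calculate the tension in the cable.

Take torques about the hinge: T sin 29.7° · 5 = 13×10×2.5 + 275×1.9 = 847.5 N·m.
So T = 847.5 / (0.4955 × 5) = 342.11 N.

T ≈ 342 N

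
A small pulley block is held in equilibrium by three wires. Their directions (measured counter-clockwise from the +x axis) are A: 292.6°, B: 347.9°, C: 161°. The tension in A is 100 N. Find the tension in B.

T_B ≈ 622 N

Resolve: ΣF_x = 100 cos 292.6° + T_B cos 347.9° + T_C cos 161° = 0.
        ΣF_y = 100 sin 292.6° + T_B sin 347.9° + T_C sin 161° = 0.
The known terms sum to (38.43, -92.32) N, so 0.9778 T_B − 0.9455 T_C = -38.43 and -0.2096 T_B + 0.3256 T_C = 92.32.
Solving simultaneously: T_B = 622.5 N, T_C = 684.3 N.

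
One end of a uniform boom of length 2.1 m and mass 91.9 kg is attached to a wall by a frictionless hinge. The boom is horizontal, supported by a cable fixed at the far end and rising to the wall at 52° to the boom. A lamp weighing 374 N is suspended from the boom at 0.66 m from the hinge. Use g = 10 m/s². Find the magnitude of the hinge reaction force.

Take torques about the hinge: T sin 52° · 2.1 = 91.9×10×1.05 + 374×0.66 = 1211.8 N·m.
So T = 1211.8 / (0.7880 × 2.1) = 732.28 N.
ΣF_x = 0: H_x = T cos 52° = 450.84 N.
ΣF_y = 0: H_y = (91.9×10 + 374) − T sin 52° = 1293 − 577.04 = 715.96 N.
|H| = √(H_x² + H_y²) = √((450.84)² + (715.96)²) = 846.08 N.

|H| ≈ 846 N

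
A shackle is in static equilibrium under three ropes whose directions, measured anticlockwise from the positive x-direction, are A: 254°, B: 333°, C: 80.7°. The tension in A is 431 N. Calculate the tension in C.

Resolve: ΣF_x = 431 cos 254° + T_B cos 333° + T_C cos 80.7° = 0.
        ΣF_y = 431 sin 254° + T_B sin 333° + T_C sin 80.7° = 0.
The known terms sum to (-118.8, -414.3) N, so 0.8910 T_B + 0.1616 T_C = 118.8 and -0.4540 T_B + 0.9869 T_C = 414.3.
Solving simultaneously: T_B = 52.78 N, T_C = 444.1 N.

T_C ≈ 444 N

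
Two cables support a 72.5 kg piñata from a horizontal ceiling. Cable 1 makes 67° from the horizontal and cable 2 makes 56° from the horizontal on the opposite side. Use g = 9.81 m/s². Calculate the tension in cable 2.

T_2 ≈ 331 N

Weight W = 72.5 × 9.81 = 711.2 N acts straight down.
Horizontal: T_1 cos 67° = T_2 cos 56°  →  T_1 = 1.431 T_2.
Vertical: T_1 sin 67° + T_2 sin 56° = 711.2.
Substituting the horizontal relation into the vertical equation gives 2.146 T_2 = 711.2, so T_2 = 331.4 N.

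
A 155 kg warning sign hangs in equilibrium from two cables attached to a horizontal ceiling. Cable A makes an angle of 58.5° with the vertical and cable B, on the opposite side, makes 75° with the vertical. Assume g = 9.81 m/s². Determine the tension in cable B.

T_B ≈ 1790 N

Angles from the horizontal: cable A is 90° − 58.5° = 31.5°, cable B is 90° − 75° = 15°.
Weight W = 155 × 9.81 = 1521 N acts straight down.
Horizontal: T_A cos 31.5° = T_B cos 15°  →  T_A = 1.133 T_B.
Vertical: T_A sin 31.5° + T_B sin 15° = 1521.
Substituting the horizontal relation into the vertical equation gives 0.8507 T_B = 1521, so T_B = 1787 N.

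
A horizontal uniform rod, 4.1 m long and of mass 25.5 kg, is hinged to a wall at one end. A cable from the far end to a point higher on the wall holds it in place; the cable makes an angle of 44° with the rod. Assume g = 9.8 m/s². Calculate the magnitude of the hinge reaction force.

Take torques about the hinge: T sin 44° · 4.1 = 25.5×9.8×2.05 = 512.29 N·m.
So T = 512.29 / (0.6947 × 4.1) = 179.87 N.
ΣF_x = 0: H_x = T cos 44° = 129.39 N.
ΣF_y = 0: H_y = (25.5×9.8) − T sin 44° = 249.9 − 124.95 = 124.95 N.
|H| = √(H_x² + H_y²) = √((129.39)² + (124.95)²) = 179.87 N.

|H| ≈ 180 N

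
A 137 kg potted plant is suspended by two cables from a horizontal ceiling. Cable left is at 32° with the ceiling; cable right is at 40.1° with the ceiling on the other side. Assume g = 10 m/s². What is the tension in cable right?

Weight W = 137 × 10 = 1370 N acts straight down.
Horizontal: T_left cos 32° = T_right cos 40.1°  →  T_left = 0.902 T_right.
Vertical: T_left sin 32° + T_right sin 40.1° = 1370.
Substituting the horizontal relation into the vertical equation gives 1.122 T_right = 1370, so T_right = 1221 N.

T_right ≈ 1220 N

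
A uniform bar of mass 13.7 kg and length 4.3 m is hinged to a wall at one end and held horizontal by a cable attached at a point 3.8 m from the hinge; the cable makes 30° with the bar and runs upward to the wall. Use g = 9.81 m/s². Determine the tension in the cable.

T ≈ 152 N

Take torques about the hinge: T sin 30° · 3.8 = 13.7×9.81×2.15 = 288.95 N·m.
So T = 288.95 / (0.5000 × 3.8) = 152.08 N.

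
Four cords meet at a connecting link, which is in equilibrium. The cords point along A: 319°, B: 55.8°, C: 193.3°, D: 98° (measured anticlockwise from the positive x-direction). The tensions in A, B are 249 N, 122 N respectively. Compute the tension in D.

Resolve: ΣF_x = 249 cos 319° + 122 cos 55.8° + T_C cos 193.3° + T_D cos 98° = 0.
        ΣF_y = 249 sin 319° + 122 sin 55.8° + T_C sin 193.3° + T_D sin 98° = 0.
The known terms sum to (256.5, -62.45) N, so -0.9732 T_C − 0.1392 T_D = -256.5 and -0.2300 T_C + 0.9903 T_D = 62.45.
Solving simultaneously: T_C = 246.4 N, T_D = 120.3 N.

T_D ≈ 120 N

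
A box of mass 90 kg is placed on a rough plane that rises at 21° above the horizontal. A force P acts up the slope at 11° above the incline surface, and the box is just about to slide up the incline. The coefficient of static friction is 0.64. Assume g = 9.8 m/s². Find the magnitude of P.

P ≈ 764 N

On the verge of sliding up the incline, friction equals μN and acts down the slope.
Perpendicular: N + P sin 11° = W cos 21° = 823.4 N.
Along incline: P cos 11° = W sin 21° + μN  with W sin 21° = 316.1 N.
Solving the pair for P and N: P = 763.8 N, N = 677.7 N (and f = μN = 433.7 N).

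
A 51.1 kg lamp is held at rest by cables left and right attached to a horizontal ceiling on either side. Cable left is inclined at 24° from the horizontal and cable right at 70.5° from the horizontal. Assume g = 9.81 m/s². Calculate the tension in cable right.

Weight W = 51.1 × 9.81 = 501.3 N acts straight down.
Horizontal: T_left cos 24° = T_right cos 70.5°  →  T_left = 0.3654 T_right.
Vertical: T_left sin 24° + T_right sin 70.5° = 501.3.
Substituting the horizontal relation into the vertical equation gives 1.091 T_right = 501.3, so T_right = 459.4 N.

T_right ≈ 459 N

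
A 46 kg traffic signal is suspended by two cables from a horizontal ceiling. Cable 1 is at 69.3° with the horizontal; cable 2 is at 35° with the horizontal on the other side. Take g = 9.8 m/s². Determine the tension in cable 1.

Weight W = 46 × 9.8 = 450.8 N acts straight down.
Horizontal: T_1 cos 69.3° = T_2 cos 35°  →  T_2 = 0.4315 T_1.
Vertical: T_1 sin 69.3° + T_2 sin 35° = 450.8.
Substituting the horizontal relation into the vertical equation gives 1.183 T_1 = 450.8, so T_1 = 381.1 N.

T_1 ≈ 381 N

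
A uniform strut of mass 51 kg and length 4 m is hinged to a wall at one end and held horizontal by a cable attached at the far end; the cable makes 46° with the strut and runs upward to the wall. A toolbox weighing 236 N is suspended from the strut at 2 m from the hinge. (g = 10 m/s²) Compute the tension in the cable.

Take torques about the hinge: T sin 46° · 4 = 51×10×2 + 236×2 = 1492 N·m.
So T = 1492 / (0.7193 × 4) = 518.53 N.

T ≈ 519 N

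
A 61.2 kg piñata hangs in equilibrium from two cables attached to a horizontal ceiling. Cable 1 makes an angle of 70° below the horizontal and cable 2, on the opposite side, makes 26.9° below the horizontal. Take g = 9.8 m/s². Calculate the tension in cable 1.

Weight W = 61.2 × 9.8 = 599.8 N acts straight down.
Horizontal: T_1 cos 70° = T_2 cos 26.9°  →  T_2 = 0.3835 T_1.
Vertical: T_1 sin 70° + T_2 sin 26.9° = 599.8.
Substituting the horizontal relation into the vertical equation gives 1.113 T_1 = 599.8, so T_1 = 538.8 N.

T_1 ≈ 539 N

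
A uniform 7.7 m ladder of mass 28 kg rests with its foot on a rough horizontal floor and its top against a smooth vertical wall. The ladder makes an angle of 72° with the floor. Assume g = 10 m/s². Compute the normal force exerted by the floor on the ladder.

N_floor ≈ 280 N

ΣF_y = 0: N_floor = 28×10 = 280 N.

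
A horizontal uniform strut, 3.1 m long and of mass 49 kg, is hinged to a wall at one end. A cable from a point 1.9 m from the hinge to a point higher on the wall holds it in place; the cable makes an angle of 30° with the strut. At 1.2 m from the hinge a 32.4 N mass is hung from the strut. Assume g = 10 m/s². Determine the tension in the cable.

T ≈ 840 N

Take torques about the hinge: T sin 30° · 1.9 = 49×10×1.55 + 32.4×1.2 = 798.38 N·m.
So T = 798.38 / (0.5000 × 1.9) = 840.4 N.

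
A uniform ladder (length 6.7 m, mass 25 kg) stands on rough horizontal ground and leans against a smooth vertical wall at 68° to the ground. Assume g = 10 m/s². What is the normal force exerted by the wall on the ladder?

Torques about the foot: N_wall · 6.7 sin 68° = 25×10×3.35 cos 68° → N_wall = 50.503 N.

N_wall ≈ 50.5 N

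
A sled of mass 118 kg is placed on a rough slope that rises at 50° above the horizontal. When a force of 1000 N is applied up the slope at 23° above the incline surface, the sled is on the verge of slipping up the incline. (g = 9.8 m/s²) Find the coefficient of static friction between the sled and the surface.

μ ≈ 0.0983

On the verge of sliding up the incline, friction is at its maximum μN and acts down the slope.
Perpendicular to incline: N = W cos 50° − P sin 23° = 743.3 − 390.7 = 352.6 N.
Along incline: P cos 23° − μN = W sin 50° → μ = −(W sin 50° − P cos 23°) / N = 0.09828.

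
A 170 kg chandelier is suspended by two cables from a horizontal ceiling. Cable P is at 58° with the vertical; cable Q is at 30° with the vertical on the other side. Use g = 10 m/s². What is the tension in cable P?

Angles from the horizontal: cable P is 90° − 58° = 32°, cable Q is 90° − 30° = 60°.
Weight W = 170 × 10 = 1700 N acts straight down.
Horizontal: T_P cos 32° = T_Q cos 60°  →  T_Q = 1.696 T_P.
Vertical: T_P sin 32° + T_Q sin 60° = 1700.
Substituting the horizontal relation into the vertical equation gives 1.999 T_P = 1700, so T_P = 850.5 N.

T_P ≈ 851 N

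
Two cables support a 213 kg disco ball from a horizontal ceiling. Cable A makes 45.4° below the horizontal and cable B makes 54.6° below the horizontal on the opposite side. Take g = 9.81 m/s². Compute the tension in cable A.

Weight W = 213 × 9.81 = 2090 N acts straight down.
Horizontal: T_A cos 45.4° = T_B cos 54.6°  →  T_B = 1.212 T_A.
Vertical: T_A sin 45.4° + T_B sin 54.6° = 2090.
Substituting the horizontal relation into the vertical equation gives 1.7 T_A = 2090, so T_A = 1229 N.

T_A ≈ 1230 N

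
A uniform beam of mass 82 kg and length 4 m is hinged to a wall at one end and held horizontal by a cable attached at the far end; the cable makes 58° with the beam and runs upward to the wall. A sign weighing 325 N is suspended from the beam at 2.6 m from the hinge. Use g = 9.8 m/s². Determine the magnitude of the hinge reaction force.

|H| ≈ 642 N

Take torques about the hinge: T sin 58° · 4 = 82×9.8×2 + 325×2.6 = 2452.2 N·m.
So T = 2452.2 / (0.8480 × 4) = 722.9 N.
ΣF_x = 0: H_x = T cos 58° = 383.08 N.
ΣF_y = 0: H_y = (82×9.8 + 325) − T sin 58° = 1128.6 − 613.05 = 515.55 N.
|H| = √(H_x² + H_y²) = √((383.08)² + (515.55)²) = 642.29 N.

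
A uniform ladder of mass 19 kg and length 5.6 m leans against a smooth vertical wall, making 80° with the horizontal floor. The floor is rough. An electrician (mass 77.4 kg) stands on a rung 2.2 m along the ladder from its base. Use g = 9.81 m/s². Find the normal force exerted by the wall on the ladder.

N_wall ≈ 69 N

Torques about the foot: N_wall · 5.6 sin 80° = 19×9.81×2.8 cos 80° + 77.4×9.81×2.2 cos 80° → N_wall = 69.03 N.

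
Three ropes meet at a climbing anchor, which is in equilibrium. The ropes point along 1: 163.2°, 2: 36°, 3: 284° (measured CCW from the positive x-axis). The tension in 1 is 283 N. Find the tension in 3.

Resolve: ΣF_x = 283 cos 163.2° + T_2 cos 36° + T_3 cos 284° = 0.
        ΣF_y = 283 sin 163.2° + T_2 sin 36° + T_3 sin 284° = 0.
The known terms sum to (-270.9, 81.8) N, so 0.8090 T_2 + 0.2419 T_3 = 270.9 and 0.5878 T_2 − 0.9703 T_3 = -81.8.
Solving simultaneously: T_2 = 262.2 N, T_3 = 243.1 N.

T_3 ≈ 243 N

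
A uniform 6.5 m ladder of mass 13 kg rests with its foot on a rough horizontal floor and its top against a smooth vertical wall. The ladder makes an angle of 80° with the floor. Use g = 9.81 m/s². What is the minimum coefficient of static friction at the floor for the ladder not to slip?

ΣF_y = 0: N_floor = 13×9.81 = 127.53 N.
Torques about the foot: N_wall · 6.5 sin 80° = 13×9.81×3.25 cos 80° → N_wall = 11.243 N.
ΣF_x = 0: f_floor = N_wall = 11.243 N.
μ_min = f_floor / N_floor = 11.243 / 127.53 = 0.08816.

μ_min ≈ 0.0882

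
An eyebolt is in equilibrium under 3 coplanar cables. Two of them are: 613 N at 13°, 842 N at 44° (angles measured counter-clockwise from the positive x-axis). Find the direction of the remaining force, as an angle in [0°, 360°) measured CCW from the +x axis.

Sum the known components: ΣF_x = 1203 N, ΣF_y = 722.8 N.
For equilibrium the remaining force must supply (−ΣF_x, −ΣF_y) = (-1203, -722.8) N.
Magnitude = √((-1203)² + (-722.8)²) = 1403 N; direction = atan2(-722.8, -1203) = 211.0°.

θ ≈ 211°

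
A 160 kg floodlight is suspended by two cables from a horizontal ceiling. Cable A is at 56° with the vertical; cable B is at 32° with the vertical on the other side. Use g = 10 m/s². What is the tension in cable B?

T_B ≈ 1330 N

Angles from the horizontal: cable A is 90° − 56° = 34°, cable B is 90° − 32° = 58°.
Weight W = 160 × 10 = 1600 N acts straight down.
Horizontal: T_A cos 34° = T_B cos 58°  →  T_A = 0.6392 T_B.
Vertical: T_A sin 34° + T_B sin 58° = 1600.
Substituting the horizontal relation into the vertical equation gives 1.205 T_B = 1600, so T_B = 1327 N.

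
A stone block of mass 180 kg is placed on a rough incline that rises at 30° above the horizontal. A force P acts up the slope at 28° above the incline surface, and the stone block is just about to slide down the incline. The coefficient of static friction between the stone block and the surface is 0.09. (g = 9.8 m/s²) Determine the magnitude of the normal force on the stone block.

N ≈ 1110 N

On the verge of sliding down the incline, friction equals μN and acts up the slope.
Perpendicular: N + P sin 28° = W cos 30° = 1528 N.
Along incline: P cos 28° + μN = W sin 30° with W sin 30° = 882 N.
Solving the pair for P and N: P = 885.6 N, N = 1112 N (and f = μN = 100.1 N).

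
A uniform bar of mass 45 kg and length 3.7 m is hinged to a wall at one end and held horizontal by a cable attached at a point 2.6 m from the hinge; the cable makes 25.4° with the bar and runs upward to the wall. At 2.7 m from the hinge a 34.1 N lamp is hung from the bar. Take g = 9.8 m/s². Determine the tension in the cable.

T ≈ 814 N

Take torques about the hinge: T sin 25.4° · 2.6 = 45×9.8×1.85 + 34.1×2.7 = 907.92 N·m.
So T = 907.92 / (0.4289 × 2.6) = 814.11 N.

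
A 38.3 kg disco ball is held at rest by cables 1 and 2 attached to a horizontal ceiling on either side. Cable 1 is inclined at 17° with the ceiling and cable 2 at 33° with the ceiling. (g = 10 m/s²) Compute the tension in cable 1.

Weight W = 38.3 × 10 = 383 N acts straight down.
Horizontal: T_1 cos 17° = T_2 cos 33°  →  T_2 = 1.14 T_1.
Vertical: T_1 sin 17° + T_2 sin 33° = 383.
Substituting the horizontal relation into the vertical equation gives 0.9134 T_1 = 383, so T_1 = 419.3 N.

T_1 ≈ 419 N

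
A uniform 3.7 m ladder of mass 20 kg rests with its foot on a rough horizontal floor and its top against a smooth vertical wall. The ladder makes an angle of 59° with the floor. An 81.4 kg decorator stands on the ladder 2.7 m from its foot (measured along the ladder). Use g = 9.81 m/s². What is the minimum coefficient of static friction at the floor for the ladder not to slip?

μ_min ≈ 0.411

ΣF_y = 0: N_floor = 20×9.81 + 81.4×9.81 = 994.73 N.
Torques about the foot: N_wall · 3.7 sin 59° = 20×9.81×1.85 cos 59° + 81.4×9.81×2.7 cos 59° → N_wall = 409.07 N.
ΣF_x = 0: f_floor = N_wall = 409.07 N.
μ_min = f_floor / N_floor = 409.07 / 994.73 = 0.4112.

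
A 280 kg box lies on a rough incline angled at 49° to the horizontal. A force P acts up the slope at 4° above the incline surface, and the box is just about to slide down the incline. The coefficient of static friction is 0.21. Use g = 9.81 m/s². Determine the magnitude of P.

P ≈ 1720 N

On the verge of sliding down the incline, friction equals μN and acts up the slope.
Perpendicular: N + P sin 4° = W cos 49° = 1802 N.
Along incline: P cos 4° + μN = W sin 49° with W sin 49° = 2073 N.
Solving the pair for P and N: P = 1724 N, N = 1682 N (and f = μN = 353.2 N).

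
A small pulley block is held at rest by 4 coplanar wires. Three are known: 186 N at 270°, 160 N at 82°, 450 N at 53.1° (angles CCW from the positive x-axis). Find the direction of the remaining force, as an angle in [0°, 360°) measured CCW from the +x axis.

θ ≈ 229°

Sum the known components: ΣF_x = 292.5 N, ΣF_y = 332.3 N.
For equilibrium the remaining force must supply (−ΣF_x, −ΣF_y) = (-292.5, -332.3) N.
Magnitude = √((-292.5)² + (-332.3)²) = 442.7 N; direction = atan2(-332.3, -292.5) = 228.6°.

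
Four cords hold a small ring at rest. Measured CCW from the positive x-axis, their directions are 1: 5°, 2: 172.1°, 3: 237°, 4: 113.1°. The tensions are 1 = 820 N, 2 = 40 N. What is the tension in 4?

Resolve: ΣF_x = 820 cos 5° + 40 cos 172.1° + T_3 cos 237° + T_4 cos 113.1° = 0.
        ΣF_y = 820 sin 5° + 40 sin 172.1° + T_3 sin 237° + T_4 sin 113.1° = 0.
The known terms sum to (777.3, 76.97) N, so -0.5446 T_3 − 0.3923 T_4 = -777.3 and -0.8387 T_3 + 0.9198 T_4 = -76.97.
Solving simultaneously: T_3 = 897.7 N, T_4 = 734.9 N.

T_4 ≈ 735 N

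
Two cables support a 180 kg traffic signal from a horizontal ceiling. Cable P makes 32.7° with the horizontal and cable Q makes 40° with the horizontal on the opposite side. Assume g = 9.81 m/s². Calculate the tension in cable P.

Weight W = 180 × 9.81 = 1766 N acts straight down.
Horizontal: T_P cos 32.7° = T_Q cos 40°  →  T_Q = 1.099 T_P.
Vertical: T_P sin 32.7° + T_Q sin 40° = 1766.
Substituting the horizontal relation into the vertical equation gives 1.246 T_P = 1766, so T_P = 1417 N.

T_P ≈ 1420 N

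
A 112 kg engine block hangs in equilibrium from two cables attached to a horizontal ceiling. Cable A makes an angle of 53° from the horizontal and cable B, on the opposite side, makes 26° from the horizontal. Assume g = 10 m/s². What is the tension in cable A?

Weight W = 112 × 10 = 1120 N acts straight down.
Horizontal: T_A cos 53° = T_B cos 26°  →  T_B = 0.6696 T_A.
Vertical: T_A sin 53° + T_B sin 26° = 1120.
Substituting the horizontal relation into the vertical equation gives 1.092 T_A = 1120, so T_A = 1025 N.

T_A ≈ 1030 N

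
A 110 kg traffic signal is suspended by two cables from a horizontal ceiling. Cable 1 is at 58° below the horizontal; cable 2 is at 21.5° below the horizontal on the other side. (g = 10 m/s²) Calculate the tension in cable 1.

Weight W = 110 × 10 = 1100 N acts straight down.
Horizontal: T_1 cos 58° = T_2 cos 21.5°  →  T_2 = 0.5695 T_1.
Vertical: T_1 sin 58° + T_2 sin 21.5° = 1100.
Substituting the horizontal relation into the vertical equation gives 1.057 T_1 = 1100, so T_1 = 1041 N.

T_1 ≈ 1040 N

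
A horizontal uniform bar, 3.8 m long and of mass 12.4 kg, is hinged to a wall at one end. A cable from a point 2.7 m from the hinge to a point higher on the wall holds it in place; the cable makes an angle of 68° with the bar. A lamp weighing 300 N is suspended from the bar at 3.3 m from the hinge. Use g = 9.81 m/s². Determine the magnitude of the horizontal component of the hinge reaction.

Take torques about the hinge: T sin 68° · 2.7 = 12.4×9.81×1.9 + 300×3.3 = 1221.1 N·m.
So T = 1221.1 / (0.9272 × 2.7) = 487.79 N.
ΣF_x = 0: H_x = T cos 68° = 182.73 N.

H_x ≈ 183 N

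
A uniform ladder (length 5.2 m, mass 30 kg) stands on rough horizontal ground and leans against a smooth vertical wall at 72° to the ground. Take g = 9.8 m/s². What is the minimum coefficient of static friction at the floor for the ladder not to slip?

μ_min ≈ 0.162

ΣF_y = 0: N_floor = 30×9.8 = 294 N.
Torques about the foot: N_wall · 5.2 sin 72° = 30×9.8×2.6 cos 72° → N_wall = 47.763 N.
ΣF_x = 0: f_floor = N_wall = 47.763 N.
μ_min = f_floor / N_floor = 47.763 / 294 = 0.1625.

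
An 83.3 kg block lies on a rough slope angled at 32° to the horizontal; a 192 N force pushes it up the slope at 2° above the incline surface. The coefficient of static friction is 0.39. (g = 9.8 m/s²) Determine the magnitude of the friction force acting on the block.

Axes along / perpendicular to the incline. W sin 32° = 432.6 N down-slope; W cos 32° = 692.3 N into the surface.
Perpendicular: N = W cos 32° − P sin 2° = 692.3 − 6.701 = 685.6 N.
Along incline: P cos 2° + f = W sin 32° (friction acts up-slope) → f = 432.6 − 191.9 = 240.7 N.
|f| = 240.7 N ≤ μN = 267.4 N, so the block is indeed static.

f ≈ 241 N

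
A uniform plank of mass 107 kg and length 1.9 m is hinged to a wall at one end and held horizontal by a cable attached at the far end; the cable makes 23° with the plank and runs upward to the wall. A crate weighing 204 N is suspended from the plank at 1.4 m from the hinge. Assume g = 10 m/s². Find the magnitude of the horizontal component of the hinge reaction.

H_x ≈ 1610 N

Take torques about the hinge: T sin 23° · 1.9 = 107×10×0.95 + 204×1.4 = 1302.1 N·m.
So T = 1302.1 / (0.3907 × 1.9) = 1753.9 N.
ΣF_x = 0: H_x = T cos 23° = 1614.5 N.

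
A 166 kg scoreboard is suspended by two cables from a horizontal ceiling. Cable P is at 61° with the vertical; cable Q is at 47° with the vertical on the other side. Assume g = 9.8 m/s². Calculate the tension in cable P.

Angles from the horizontal: cable P is 90° − 61° = 29°, cable Q is 90° − 47° = 43°.
Weight W = 166 × 9.8 = 1627 N acts straight down.
Horizontal: T_P cos 29° = T_Q cos 43°  →  T_Q = 1.196 T_P.
Vertical: T_P sin 29° + T_Q sin 43° = 1627.
Substituting the horizontal relation into the vertical equation gives 1.3 T_P = 1627, so T_P = 1251 N.

T_P ≈ 1250 N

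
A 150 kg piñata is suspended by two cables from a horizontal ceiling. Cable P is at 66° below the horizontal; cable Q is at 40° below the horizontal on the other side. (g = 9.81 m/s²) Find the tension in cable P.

T_P ≈ 1170 N

Weight W = 150 × 9.81 = 1472 N acts straight down.
Horizontal: T_P cos 66° = T_Q cos 40°  →  T_Q = 0.531 T_P.
Vertical: T_P sin 66° + T_Q sin 40° = 1472.
Substituting the horizontal relation into the vertical equation gives 1.255 T_P = 1472, so T_P = 1173 N.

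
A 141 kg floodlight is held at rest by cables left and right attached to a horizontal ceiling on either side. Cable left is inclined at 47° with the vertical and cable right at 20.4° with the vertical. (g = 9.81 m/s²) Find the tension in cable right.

Angles from the horizontal: cable left is 90° − 47° = 43°, cable right is 90° − 20.4° = 69.6°.
Weight W = 141 × 9.81 = 1383 N acts straight down.
Horizontal: T_left cos 43° = T_right cos 69.6°  →  T_left = 0.4766 T_right.
Vertical: T_left sin 43° + T_right sin 69.6° = 1383.
Substituting the horizontal relation into the vertical equation gives 1.262 T_right = 1383, so T_right = 1096 N.

T_right ≈ 1100 N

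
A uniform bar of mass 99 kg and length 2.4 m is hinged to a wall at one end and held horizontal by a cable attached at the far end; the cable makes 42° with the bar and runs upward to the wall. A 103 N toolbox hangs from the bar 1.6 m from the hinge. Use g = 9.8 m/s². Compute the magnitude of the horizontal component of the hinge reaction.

H_x ≈ 615 N

Take torques about the hinge: T sin 42° · 2.4 = 99×9.8×1.2 + 103×1.6 = 1329 N·m.
So T = 1329 / (0.6691 × 2.4) = 827.59 N.
ΣF_x = 0: H_x = T cos 42° = 615.02 N.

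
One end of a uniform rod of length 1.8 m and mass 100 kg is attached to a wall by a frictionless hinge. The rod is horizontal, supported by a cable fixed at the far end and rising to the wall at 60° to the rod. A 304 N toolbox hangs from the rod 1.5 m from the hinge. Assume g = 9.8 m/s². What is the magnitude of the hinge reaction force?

Take torques about the hinge: T sin 60° · 1.8 = 100×9.8×0.9 + 304×1.5 = 1338 N·m.
So T = 1338 / (0.8660 × 1.8) = 858.33 N.
ΣF_x = 0: H_x = T cos 60° = 429.16 N.
ΣF_y = 0: H_y = (100×9.8 + 304) − T sin 60° = 1284 − 743.33 = 540.67 N.
|H| = √(H_x² + H_y²) = √((429.16)² + (540.67)²) = 690.29 N.

|H| ≈ 690 N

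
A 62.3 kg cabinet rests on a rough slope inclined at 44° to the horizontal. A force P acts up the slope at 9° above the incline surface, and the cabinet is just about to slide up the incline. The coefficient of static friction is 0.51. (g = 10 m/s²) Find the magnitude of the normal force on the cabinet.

On the verge of sliding up the incline, friction equals μN and acts down the slope.
Perpendicular: N + P sin 9° = W cos 44° = 448.1 N.
Along incline: P cos 9° = W sin 44° + μN  with W sin 44° = 432.8 N.
Solving the pair for P and N: P = 619.5 N, N = 351.2 N (and f = μN = 179.1 N).

N ≈ 351 N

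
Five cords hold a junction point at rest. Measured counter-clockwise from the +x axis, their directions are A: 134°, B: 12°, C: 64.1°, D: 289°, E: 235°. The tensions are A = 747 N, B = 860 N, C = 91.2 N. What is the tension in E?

T_E ≈ 744 N

Resolve: ΣF_x = 747 cos 134° + 860 cos 12° + 91.2 cos 64.1° + T_D cos 289° + T_E cos 235° = 0.
        ΣF_y = 747 sin 134° + 860 sin 12° + 91.2 sin 64.1° + T_D sin 289° + T_E sin 235° = 0.
The known terms sum to (362.1, 798.2) N, so 0.3256 T_D − 0.5736 T_E = -362.1 and -0.9455 T_D − 0.8192 T_E = -798.2.
Solving simultaneously: T_D = 199.2 N, T_E = 744.4 N.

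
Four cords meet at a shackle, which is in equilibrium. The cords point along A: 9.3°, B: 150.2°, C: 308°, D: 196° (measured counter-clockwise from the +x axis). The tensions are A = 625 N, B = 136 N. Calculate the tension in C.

T_C ≈ 26.5 N

Resolve: ΣF_x = 625 cos 9.3° + 136 cos 150.2° + T_C cos 308° + T_D cos 196° = 0.
        ΣF_y = 625 sin 9.3° + 136 sin 150.2° + T_C sin 308° + T_D sin 196° = 0.
The known terms sum to (498.8, 168.6) N, so 0.6157 T_C − 0.9613 T_D = -498.8 and -0.7880 T_C − 0.2756 T_D = -168.6.
Solving simultaneously: T_C = 26.51 N, T_D = 535.8 N.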